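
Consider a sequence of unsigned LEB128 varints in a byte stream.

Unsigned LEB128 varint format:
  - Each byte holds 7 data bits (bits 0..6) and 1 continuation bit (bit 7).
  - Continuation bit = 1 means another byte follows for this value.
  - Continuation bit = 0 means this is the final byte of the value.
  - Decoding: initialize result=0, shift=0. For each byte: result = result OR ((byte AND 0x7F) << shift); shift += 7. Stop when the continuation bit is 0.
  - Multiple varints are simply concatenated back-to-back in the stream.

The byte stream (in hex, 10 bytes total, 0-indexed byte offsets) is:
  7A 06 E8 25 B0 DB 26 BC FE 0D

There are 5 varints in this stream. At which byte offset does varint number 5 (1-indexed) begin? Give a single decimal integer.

Answer: 7

Derivation:
  byte[0]=0x7A cont=0 payload=0x7A=122: acc |= 122<<0 -> acc=122 shift=7 [end]
Varint 1: bytes[0:1] = 7A -> value 122 (1 byte(s))
  byte[1]=0x06 cont=0 payload=0x06=6: acc |= 6<<0 -> acc=6 shift=7 [end]
Varint 2: bytes[1:2] = 06 -> value 6 (1 byte(s))
  byte[2]=0xE8 cont=1 payload=0x68=104: acc |= 104<<0 -> acc=104 shift=7
  byte[3]=0x25 cont=0 payload=0x25=37: acc |= 37<<7 -> acc=4840 shift=14 [end]
Varint 3: bytes[2:4] = E8 25 -> value 4840 (2 byte(s))
  byte[4]=0xB0 cont=1 payload=0x30=48: acc |= 48<<0 -> acc=48 shift=7
  byte[5]=0xDB cont=1 payload=0x5B=91: acc |= 91<<7 -> acc=11696 shift=14
  byte[6]=0x26 cont=0 payload=0x26=38: acc |= 38<<14 -> acc=634288 shift=21 [end]
Varint 4: bytes[4:7] = B0 DB 26 -> value 634288 (3 byte(s))
  byte[7]=0xBC cont=1 payload=0x3C=60: acc |= 60<<0 -> acc=60 shift=7
  byte[8]=0xFE cont=1 payload=0x7E=126: acc |= 126<<7 -> acc=16188 shift=14
  byte[9]=0x0D cont=0 payload=0x0D=13: acc |= 13<<14 -> acc=229180 shift=21 [end]
Varint 5: bytes[7:10] = BC FE 0D -> value 229180 (3 byte(s))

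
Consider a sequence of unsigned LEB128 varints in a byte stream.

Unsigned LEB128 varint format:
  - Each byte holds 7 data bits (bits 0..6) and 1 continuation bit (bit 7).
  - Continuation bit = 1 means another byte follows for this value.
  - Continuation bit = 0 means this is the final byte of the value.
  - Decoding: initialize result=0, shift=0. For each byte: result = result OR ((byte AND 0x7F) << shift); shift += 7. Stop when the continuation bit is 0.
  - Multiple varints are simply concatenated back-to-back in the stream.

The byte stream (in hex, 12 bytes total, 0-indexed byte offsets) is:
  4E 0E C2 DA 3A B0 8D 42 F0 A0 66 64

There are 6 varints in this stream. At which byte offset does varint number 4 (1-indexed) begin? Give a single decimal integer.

Answer: 5

Derivation:
  byte[0]=0x4E cont=0 payload=0x4E=78: acc |= 78<<0 -> acc=78 shift=7 [end]
Varint 1: bytes[0:1] = 4E -> value 78 (1 byte(s))
  byte[1]=0x0E cont=0 payload=0x0E=14: acc |= 14<<0 -> acc=14 shift=7 [end]
Varint 2: bytes[1:2] = 0E -> value 14 (1 byte(s))
  byte[2]=0xC2 cont=1 payload=0x42=66: acc |= 66<<0 -> acc=66 shift=7
  byte[3]=0xDA cont=1 payload=0x5A=90: acc |= 90<<7 -> acc=11586 shift=14
  byte[4]=0x3A cont=0 payload=0x3A=58: acc |= 58<<14 -> acc=961858 shift=21 [end]
Varint 3: bytes[2:5] = C2 DA 3A -> value 961858 (3 byte(s))
  byte[5]=0xB0 cont=1 payload=0x30=48: acc |= 48<<0 -> acc=48 shift=7
  byte[6]=0x8D cont=1 payload=0x0D=13: acc |= 13<<7 -> acc=1712 shift=14
  byte[7]=0x42 cont=0 payload=0x42=66: acc |= 66<<14 -> acc=1083056 shift=21 [end]
Varint 4: bytes[5:8] = B0 8D 42 -> value 1083056 (3 byte(s))
  byte[8]=0xF0 cont=1 payload=0x70=112: acc |= 112<<0 -> acc=112 shift=7
  byte[9]=0xA0 cont=1 payload=0x20=32: acc |= 32<<7 -> acc=4208 shift=14
  byte[10]=0x66 cont=0 payload=0x66=102: acc |= 102<<14 -> acc=1675376 shift=21 [end]
Varint 5: bytes[8:11] = F0 A0 66 -> value 1675376 (3 byte(s))
  byte[11]=0x64 cont=0 payload=0x64=100: acc |= 100<<0 -> acc=100 shift=7 [end]
Varint 6: bytes[11:12] = 64 -> value 100 (1 byte(s))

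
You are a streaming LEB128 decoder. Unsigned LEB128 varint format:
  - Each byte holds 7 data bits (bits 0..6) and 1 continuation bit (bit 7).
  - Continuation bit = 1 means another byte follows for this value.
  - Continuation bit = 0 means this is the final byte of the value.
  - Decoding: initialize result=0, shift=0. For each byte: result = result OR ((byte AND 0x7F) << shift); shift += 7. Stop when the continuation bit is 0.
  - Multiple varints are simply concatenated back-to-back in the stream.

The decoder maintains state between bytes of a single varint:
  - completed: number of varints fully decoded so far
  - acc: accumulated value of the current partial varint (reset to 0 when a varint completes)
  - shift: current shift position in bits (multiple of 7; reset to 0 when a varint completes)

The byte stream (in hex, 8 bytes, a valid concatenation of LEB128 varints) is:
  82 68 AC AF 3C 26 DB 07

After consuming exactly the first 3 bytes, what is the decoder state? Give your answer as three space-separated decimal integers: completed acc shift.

Answer: 1 44 7

Derivation:
byte[0]=0x82 cont=1 payload=0x02: acc |= 2<<0 -> completed=0 acc=2 shift=7
byte[1]=0x68 cont=0 payload=0x68: varint #1 complete (value=13314); reset -> completed=1 acc=0 shift=0
byte[2]=0xAC cont=1 payload=0x2C: acc |= 44<<0 -> completed=1 acc=44 shift=7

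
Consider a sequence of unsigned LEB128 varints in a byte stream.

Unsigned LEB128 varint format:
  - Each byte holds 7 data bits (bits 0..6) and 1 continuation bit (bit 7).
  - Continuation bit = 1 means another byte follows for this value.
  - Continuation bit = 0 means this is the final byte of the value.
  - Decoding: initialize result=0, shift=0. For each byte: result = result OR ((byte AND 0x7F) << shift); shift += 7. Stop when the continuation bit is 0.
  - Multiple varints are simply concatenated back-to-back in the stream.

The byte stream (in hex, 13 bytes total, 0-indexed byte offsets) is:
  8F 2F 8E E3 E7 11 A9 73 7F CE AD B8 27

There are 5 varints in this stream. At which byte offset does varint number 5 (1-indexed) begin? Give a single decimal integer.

Answer: 9

Derivation:
  byte[0]=0x8F cont=1 payload=0x0F=15: acc |= 15<<0 -> acc=15 shift=7
  byte[1]=0x2F cont=0 payload=0x2F=47: acc |= 47<<7 -> acc=6031 shift=14 [end]
Varint 1: bytes[0:2] = 8F 2F -> value 6031 (2 byte(s))
  byte[2]=0x8E cont=1 payload=0x0E=14: acc |= 14<<0 -> acc=14 shift=7
  byte[3]=0xE3 cont=1 payload=0x63=99: acc |= 99<<7 -> acc=12686 shift=14
  byte[4]=0xE7 cont=1 payload=0x67=103: acc |= 103<<14 -> acc=1700238 shift=21
  byte[5]=0x11 cont=0 payload=0x11=17: acc |= 17<<21 -> acc=37351822 shift=28 [end]
Varint 2: bytes[2:6] = 8E E3 E7 11 -> value 37351822 (4 byte(s))
  byte[6]=0xA9 cont=1 payload=0x29=41: acc |= 41<<0 -> acc=41 shift=7
  byte[7]=0x73 cont=0 payload=0x73=115: acc |= 115<<7 -> acc=14761 shift=14 [end]
Varint 3: bytes[6:8] = A9 73 -> value 14761 (2 byte(s))
  byte[8]=0x7F cont=0 payload=0x7F=127: acc |= 127<<0 -> acc=127 shift=7 [end]
Varint 4: bytes[8:9] = 7F -> value 127 (1 byte(s))
  byte[9]=0xCE cont=1 payload=0x4E=78: acc |= 78<<0 -> acc=78 shift=7
  byte[10]=0xAD cont=1 payload=0x2D=45: acc |= 45<<7 -> acc=5838 shift=14
  byte[11]=0xB8 cont=1 payload=0x38=56: acc |= 56<<14 -> acc=923342 shift=21
  byte[12]=0x27 cont=0 payload=0x27=39: acc |= 39<<21 -> acc=82712270 shift=28 [end]
Varint 5: bytes[9:13] = CE AD B8 27 -> value 82712270 (4 byte(s))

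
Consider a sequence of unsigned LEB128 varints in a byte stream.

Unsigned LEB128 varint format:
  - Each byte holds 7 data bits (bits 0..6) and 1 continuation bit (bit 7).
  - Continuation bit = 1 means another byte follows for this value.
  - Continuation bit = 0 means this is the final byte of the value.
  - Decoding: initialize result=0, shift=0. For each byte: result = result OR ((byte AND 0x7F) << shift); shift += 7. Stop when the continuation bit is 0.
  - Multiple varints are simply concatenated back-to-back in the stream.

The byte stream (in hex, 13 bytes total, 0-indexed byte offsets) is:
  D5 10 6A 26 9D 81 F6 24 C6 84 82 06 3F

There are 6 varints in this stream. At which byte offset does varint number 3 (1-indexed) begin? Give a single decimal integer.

Answer: 3

Derivation:
  byte[0]=0xD5 cont=1 payload=0x55=85: acc |= 85<<0 -> acc=85 shift=7
  byte[1]=0x10 cont=0 payload=0x10=16: acc |= 16<<7 -> acc=2133 shift=14 [end]
Varint 1: bytes[0:2] = D5 10 -> value 2133 (2 byte(s))
  byte[2]=0x6A cont=0 payload=0x6A=106: acc |= 106<<0 -> acc=106 shift=7 [end]
Varint 2: bytes[2:3] = 6A -> value 106 (1 byte(s))
  byte[3]=0x26 cont=0 payload=0x26=38: acc |= 38<<0 -> acc=38 shift=7 [end]
Varint 3: bytes[3:4] = 26 -> value 38 (1 byte(s))
  byte[4]=0x9D cont=1 payload=0x1D=29: acc |= 29<<0 -> acc=29 shift=7
  byte[5]=0x81 cont=1 payload=0x01=1: acc |= 1<<7 -> acc=157 shift=14
  byte[6]=0xF6 cont=1 payload=0x76=118: acc |= 118<<14 -> acc=1933469 shift=21
  byte[7]=0x24 cont=0 payload=0x24=36: acc |= 36<<21 -> acc=77430941 shift=28 [end]
Varint 4: bytes[4:8] = 9D 81 F6 24 -> value 77430941 (4 byte(s))
  byte[8]=0xC6 cont=1 payload=0x46=70: acc |= 70<<0 -> acc=70 shift=7
  byte[9]=0x84 cont=1 payload=0x04=4: acc |= 4<<7 -> acc=582 shift=14
  byte[10]=0x82 cont=1 payload=0x02=2: acc |= 2<<14 -> acc=33350 shift=21
  byte[11]=0x06 cont=0 payload=0x06=6: acc |= 6<<21 -> acc=12616262 shift=28 [end]
Varint 5: bytes[8:12] = C6 84 82 06 -> value 12616262 (4 byte(s))
  byte[12]=0x3F cont=0 payload=0x3F=63: acc |= 63<<0 -> acc=63 shift=7 [end]
Varint 6: bytes[12:13] = 3F -> value 63 (1 byte(s))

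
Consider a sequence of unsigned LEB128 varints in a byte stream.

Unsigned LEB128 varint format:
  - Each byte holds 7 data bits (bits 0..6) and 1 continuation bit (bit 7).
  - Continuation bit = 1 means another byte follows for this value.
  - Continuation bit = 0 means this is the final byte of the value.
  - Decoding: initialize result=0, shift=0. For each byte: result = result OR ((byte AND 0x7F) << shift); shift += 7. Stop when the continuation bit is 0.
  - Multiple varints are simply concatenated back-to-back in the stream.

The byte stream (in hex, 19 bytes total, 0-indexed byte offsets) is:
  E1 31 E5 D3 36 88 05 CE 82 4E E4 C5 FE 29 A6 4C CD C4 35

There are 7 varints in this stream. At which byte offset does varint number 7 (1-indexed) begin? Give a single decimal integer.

  byte[0]=0xE1 cont=1 payload=0x61=97: acc |= 97<<0 -> acc=97 shift=7
  byte[1]=0x31 cont=0 payload=0x31=49: acc |= 49<<7 -> acc=6369 shift=14 [end]
Varint 1: bytes[0:2] = E1 31 -> value 6369 (2 byte(s))
  byte[2]=0xE5 cont=1 payload=0x65=101: acc |= 101<<0 -> acc=101 shift=7
  byte[3]=0xD3 cont=1 payload=0x53=83: acc |= 83<<7 -> acc=10725 shift=14
  byte[4]=0x36 cont=0 payload=0x36=54: acc |= 54<<14 -> acc=895461 shift=21 [end]
Varint 2: bytes[2:5] = E5 D3 36 -> value 895461 (3 byte(s))
  byte[5]=0x88 cont=1 payload=0x08=8: acc |= 8<<0 -> acc=8 shift=7
  byte[6]=0x05 cont=0 payload=0x05=5: acc |= 5<<7 -> acc=648 shift=14 [end]
Varint 3: bytes[5:7] = 88 05 -> value 648 (2 byte(s))
  byte[7]=0xCE cont=1 payload=0x4E=78: acc |= 78<<0 -> acc=78 shift=7
  byte[8]=0x82 cont=1 payload=0x02=2: acc |= 2<<7 -> acc=334 shift=14
  byte[9]=0x4E cont=0 payload=0x4E=78: acc |= 78<<14 -> acc=1278286 shift=21 [end]
Varint 4: bytes[7:10] = CE 82 4E -> value 1278286 (3 byte(s))
  byte[10]=0xE4 cont=1 payload=0x64=100: acc |= 100<<0 -> acc=100 shift=7
  byte[11]=0xC5 cont=1 payload=0x45=69: acc |= 69<<7 -> acc=8932 shift=14
  byte[12]=0xFE cont=1 payload=0x7E=126: acc |= 126<<14 -> acc=2073316 shift=21
  byte[13]=0x29 cont=0 payload=0x29=41: acc |= 41<<21 -> acc=88056548 shift=28 [end]
Varint 5: bytes[10:14] = E4 C5 FE 29 -> value 88056548 (4 byte(s))
  byte[14]=0xA6 cont=1 payload=0x26=38: acc |= 38<<0 -> acc=38 shift=7
  byte[15]=0x4C cont=0 payload=0x4C=76: acc |= 76<<7 -> acc=9766 shift=14 [end]
Varint 6: bytes[14:16] = A6 4C -> value 9766 (2 byte(s))
  byte[16]=0xCD cont=1 payload=0x4D=77: acc |= 77<<0 -> acc=77 shift=7
  byte[17]=0xC4 cont=1 payload=0x44=68: acc |= 68<<7 -> acc=8781 shift=14
  byte[18]=0x35 cont=0 payload=0x35=53: acc |= 53<<14 -> acc=877133 shift=21 [end]
Varint 7: bytes[16:19] = CD C4 35 -> value 877133 (3 byte(s))

Answer: 16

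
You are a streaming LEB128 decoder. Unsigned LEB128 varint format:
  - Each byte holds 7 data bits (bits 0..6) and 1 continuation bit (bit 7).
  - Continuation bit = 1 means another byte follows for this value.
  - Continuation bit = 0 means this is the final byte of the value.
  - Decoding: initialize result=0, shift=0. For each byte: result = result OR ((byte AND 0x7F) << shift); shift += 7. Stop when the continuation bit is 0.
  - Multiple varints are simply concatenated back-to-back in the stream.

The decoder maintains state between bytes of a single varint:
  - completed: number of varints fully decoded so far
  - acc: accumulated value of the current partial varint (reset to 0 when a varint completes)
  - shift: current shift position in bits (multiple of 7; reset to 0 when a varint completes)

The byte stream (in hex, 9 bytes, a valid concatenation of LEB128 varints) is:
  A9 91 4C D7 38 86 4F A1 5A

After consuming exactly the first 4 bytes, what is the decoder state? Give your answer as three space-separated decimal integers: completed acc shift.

Answer: 1 87 7

Derivation:
byte[0]=0xA9 cont=1 payload=0x29: acc |= 41<<0 -> completed=0 acc=41 shift=7
byte[1]=0x91 cont=1 payload=0x11: acc |= 17<<7 -> completed=0 acc=2217 shift=14
byte[2]=0x4C cont=0 payload=0x4C: varint #1 complete (value=1247401); reset -> completed=1 acc=0 shift=0
byte[3]=0xD7 cont=1 payload=0x57: acc |= 87<<0 -> completed=1 acc=87 shift=7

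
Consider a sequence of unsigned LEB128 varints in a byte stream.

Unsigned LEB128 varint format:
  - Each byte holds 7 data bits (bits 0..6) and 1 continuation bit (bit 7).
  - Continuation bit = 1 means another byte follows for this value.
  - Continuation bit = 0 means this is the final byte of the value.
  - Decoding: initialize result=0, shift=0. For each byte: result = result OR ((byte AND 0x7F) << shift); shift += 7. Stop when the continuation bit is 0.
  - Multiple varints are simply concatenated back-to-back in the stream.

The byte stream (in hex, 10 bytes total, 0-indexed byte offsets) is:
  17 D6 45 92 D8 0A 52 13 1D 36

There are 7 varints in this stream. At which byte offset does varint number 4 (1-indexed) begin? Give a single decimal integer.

Answer: 6

Derivation:
  byte[0]=0x17 cont=0 payload=0x17=23: acc |= 23<<0 -> acc=23 shift=7 [end]
Varint 1: bytes[0:1] = 17 -> value 23 (1 byte(s))
  byte[1]=0xD6 cont=1 payload=0x56=86: acc |= 86<<0 -> acc=86 shift=7
  byte[2]=0x45 cont=0 payload=0x45=69: acc |= 69<<7 -> acc=8918 shift=14 [end]
Varint 2: bytes[1:3] = D6 45 -> value 8918 (2 byte(s))
  byte[3]=0x92 cont=1 payload=0x12=18: acc |= 18<<0 -> acc=18 shift=7
  byte[4]=0xD8 cont=1 payload=0x58=88: acc |= 88<<7 -> acc=11282 shift=14
  byte[5]=0x0A cont=0 payload=0x0A=10: acc |= 10<<14 -> acc=175122 shift=21 [end]
Varint 3: bytes[3:6] = 92 D8 0A -> value 175122 (3 byte(s))
  byte[6]=0x52 cont=0 payload=0x52=82: acc |= 82<<0 -> acc=82 shift=7 [end]
Varint 4: bytes[6:7] = 52 -> value 82 (1 byte(s))
  byte[7]=0x13 cont=0 payload=0x13=19: acc |= 19<<0 -> acc=19 shift=7 [end]
Varint 5: bytes[7:8] = 13 -> value 19 (1 byte(s))
  byte[8]=0x1D cont=0 payload=0x1D=29: acc |= 29<<0 -> acc=29 shift=7 [end]
Varint 6: bytes[8:9] = 1D -> value 29 (1 byte(s))
  byte[9]=0x36 cont=0 payload=0x36=54: acc |= 54<<0 -> acc=54 shift=7 [end]
Varint 7: bytes[9:10] = 36 -> value 54 (1 byte(s))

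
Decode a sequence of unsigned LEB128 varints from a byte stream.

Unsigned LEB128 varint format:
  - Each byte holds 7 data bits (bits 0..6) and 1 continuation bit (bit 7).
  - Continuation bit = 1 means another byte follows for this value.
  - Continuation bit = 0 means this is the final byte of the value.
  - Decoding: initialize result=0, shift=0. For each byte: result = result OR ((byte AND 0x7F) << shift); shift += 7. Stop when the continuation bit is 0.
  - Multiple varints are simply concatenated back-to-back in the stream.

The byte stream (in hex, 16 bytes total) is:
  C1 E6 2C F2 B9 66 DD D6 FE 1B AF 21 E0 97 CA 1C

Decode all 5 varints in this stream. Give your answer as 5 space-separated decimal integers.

  byte[0]=0xC1 cont=1 payload=0x41=65: acc |= 65<<0 -> acc=65 shift=7
  byte[1]=0xE6 cont=1 payload=0x66=102: acc |= 102<<7 -> acc=13121 shift=14
  byte[2]=0x2C cont=0 payload=0x2C=44: acc |= 44<<14 -> acc=734017 shift=21 [end]
Varint 1: bytes[0:3] = C1 E6 2C -> value 734017 (3 byte(s))
  byte[3]=0xF2 cont=1 payload=0x72=114: acc |= 114<<0 -> acc=114 shift=7
  byte[4]=0xB9 cont=1 payload=0x39=57: acc |= 57<<7 -> acc=7410 shift=14
  byte[5]=0x66 cont=0 payload=0x66=102: acc |= 102<<14 -> acc=1678578 shift=21 [end]
Varint 2: bytes[3:6] = F2 B9 66 -> value 1678578 (3 byte(s))
  byte[6]=0xDD cont=1 payload=0x5D=93: acc |= 93<<0 -> acc=93 shift=7
  byte[7]=0xD6 cont=1 payload=0x56=86: acc |= 86<<7 -> acc=11101 shift=14
  byte[8]=0xFE cont=1 payload=0x7E=126: acc |= 126<<14 -> acc=2075485 shift=21
  byte[9]=0x1B cont=0 payload=0x1B=27: acc |= 27<<21 -> acc=58698589 shift=28 [end]
Varint 3: bytes[6:10] = DD D6 FE 1B -> value 58698589 (4 byte(s))
  byte[10]=0xAF cont=1 payload=0x2F=47: acc |= 47<<0 -> acc=47 shift=7
  byte[11]=0x21 cont=0 payload=0x21=33: acc |= 33<<7 -> acc=4271 shift=14 [end]
Varint 4: bytes[10:12] = AF 21 -> value 4271 (2 byte(s))
  byte[12]=0xE0 cont=1 payload=0x60=96: acc |= 96<<0 -> acc=96 shift=7
  byte[13]=0x97 cont=1 payload=0x17=23: acc |= 23<<7 -> acc=3040 shift=14
  byte[14]=0xCA cont=1 payload=0x4A=74: acc |= 74<<14 -> acc=1215456 shift=21
  byte[15]=0x1C cont=0 payload=0x1C=28: acc |= 28<<21 -> acc=59935712 shift=28 [end]
Varint 5: bytes[12:16] = E0 97 CA 1C -> value 59935712 (4 byte(s))

Answer: 734017 1678578 58698589 4271 59935712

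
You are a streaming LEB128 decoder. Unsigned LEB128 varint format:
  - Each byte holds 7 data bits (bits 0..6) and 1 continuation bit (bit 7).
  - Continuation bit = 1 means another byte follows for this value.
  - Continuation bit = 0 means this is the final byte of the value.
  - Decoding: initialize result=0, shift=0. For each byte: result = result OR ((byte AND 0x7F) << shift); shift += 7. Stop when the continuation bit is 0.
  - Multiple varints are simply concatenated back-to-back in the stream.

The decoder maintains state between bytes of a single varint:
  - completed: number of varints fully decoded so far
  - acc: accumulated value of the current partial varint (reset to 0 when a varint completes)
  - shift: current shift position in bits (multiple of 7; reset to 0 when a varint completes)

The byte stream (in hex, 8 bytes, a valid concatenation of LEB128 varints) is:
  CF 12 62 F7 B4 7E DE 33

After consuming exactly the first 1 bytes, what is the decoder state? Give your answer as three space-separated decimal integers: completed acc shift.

Answer: 0 79 7

Derivation:
byte[0]=0xCF cont=1 payload=0x4F: acc |= 79<<0 -> completed=0 acc=79 shift=7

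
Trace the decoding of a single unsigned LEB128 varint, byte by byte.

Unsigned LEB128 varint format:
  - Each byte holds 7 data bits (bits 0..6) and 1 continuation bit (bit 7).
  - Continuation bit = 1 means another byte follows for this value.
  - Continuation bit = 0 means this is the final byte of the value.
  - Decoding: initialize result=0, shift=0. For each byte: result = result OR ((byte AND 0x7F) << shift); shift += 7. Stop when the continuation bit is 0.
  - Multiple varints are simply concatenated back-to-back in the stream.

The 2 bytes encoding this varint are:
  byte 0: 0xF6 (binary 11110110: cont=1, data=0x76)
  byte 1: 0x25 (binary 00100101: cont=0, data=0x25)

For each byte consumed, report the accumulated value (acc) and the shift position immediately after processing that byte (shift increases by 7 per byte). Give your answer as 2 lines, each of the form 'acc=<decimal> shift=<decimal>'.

byte 0=0xF6: payload=0x76=118, contrib = 118<<0 = 118; acc -> 118, shift -> 7
byte 1=0x25: payload=0x25=37, contrib = 37<<7 = 4736; acc -> 4854, shift -> 14

Answer: acc=118 shift=7
acc=4854 shift=14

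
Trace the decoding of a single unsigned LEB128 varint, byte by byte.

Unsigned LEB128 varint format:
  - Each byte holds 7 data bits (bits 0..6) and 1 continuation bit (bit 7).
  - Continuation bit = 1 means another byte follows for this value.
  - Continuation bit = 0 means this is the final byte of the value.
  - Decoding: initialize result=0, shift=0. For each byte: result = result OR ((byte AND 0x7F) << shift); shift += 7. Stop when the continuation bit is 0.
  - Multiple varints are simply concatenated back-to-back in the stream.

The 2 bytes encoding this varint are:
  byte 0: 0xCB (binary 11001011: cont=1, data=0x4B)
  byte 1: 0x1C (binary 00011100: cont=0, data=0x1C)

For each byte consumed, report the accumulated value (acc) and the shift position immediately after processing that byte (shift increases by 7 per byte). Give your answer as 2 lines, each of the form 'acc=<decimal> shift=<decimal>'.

byte 0=0xCB: payload=0x4B=75, contrib = 75<<0 = 75; acc -> 75, shift -> 7
byte 1=0x1C: payload=0x1C=28, contrib = 28<<7 = 3584; acc -> 3659, shift -> 14

Answer: acc=75 shift=7
acc=3659 shift=14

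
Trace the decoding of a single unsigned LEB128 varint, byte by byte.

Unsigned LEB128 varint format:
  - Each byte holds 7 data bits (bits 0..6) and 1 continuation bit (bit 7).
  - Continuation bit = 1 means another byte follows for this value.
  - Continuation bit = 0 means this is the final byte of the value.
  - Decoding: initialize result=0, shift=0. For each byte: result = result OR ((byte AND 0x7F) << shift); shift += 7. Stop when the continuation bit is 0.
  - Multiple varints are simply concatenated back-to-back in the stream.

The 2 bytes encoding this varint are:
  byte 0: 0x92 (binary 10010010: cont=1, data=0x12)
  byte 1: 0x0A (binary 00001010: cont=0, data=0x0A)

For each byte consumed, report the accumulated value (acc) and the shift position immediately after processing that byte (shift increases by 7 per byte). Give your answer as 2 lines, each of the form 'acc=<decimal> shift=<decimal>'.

Answer: acc=18 shift=7
acc=1298 shift=14

Derivation:
byte 0=0x92: payload=0x12=18, contrib = 18<<0 = 18; acc -> 18, shift -> 7
byte 1=0x0A: payload=0x0A=10, contrib = 10<<7 = 1280; acc -> 1298, shift -> 14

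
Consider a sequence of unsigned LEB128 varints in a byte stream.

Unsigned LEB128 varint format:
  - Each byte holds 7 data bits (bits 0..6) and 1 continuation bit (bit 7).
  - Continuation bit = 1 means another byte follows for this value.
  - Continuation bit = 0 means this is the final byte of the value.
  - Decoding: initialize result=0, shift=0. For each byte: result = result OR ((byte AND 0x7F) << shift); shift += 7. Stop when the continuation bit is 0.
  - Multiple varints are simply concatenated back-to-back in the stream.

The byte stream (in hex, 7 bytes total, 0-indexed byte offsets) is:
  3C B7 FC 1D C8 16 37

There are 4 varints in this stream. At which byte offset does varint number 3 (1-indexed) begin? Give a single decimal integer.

  byte[0]=0x3C cont=0 payload=0x3C=60: acc |= 60<<0 -> acc=60 shift=7 [end]
Varint 1: bytes[0:1] = 3C -> value 60 (1 byte(s))
  byte[1]=0xB7 cont=1 payload=0x37=55: acc |= 55<<0 -> acc=55 shift=7
  byte[2]=0xFC cont=1 payload=0x7C=124: acc |= 124<<7 -> acc=15927 shift=14
  byte[3]=0x1D cont=0 payload=0x1D=29: acc |= 29<<14 -> acc=491063 shift=21 [end]
Varint 2: bytes[1:4] = B7 FC 1D -> value 491063 (3 byte(s))
  byte[4]=0xC8 cont=1 payload=0x48=72: acc |= 72<<0 -> acc=72 shift=7
  byte[5]=0x16 cont=0 payload=0x16=22: acc |= 22<<7 -> acc=2888 shift=14 [end]
Varint 3: bytes[4:6] = C8 16 -> value 2888 (2 byte(s))
  byte[6]=0x37 cont=0 payload=0x37=55: acc |= 55<<0 -> acc=55 shift=7 [end]
Varint 4: bytes[6:7] = 37 -> value 55 (1 byte(s))

Answer: 4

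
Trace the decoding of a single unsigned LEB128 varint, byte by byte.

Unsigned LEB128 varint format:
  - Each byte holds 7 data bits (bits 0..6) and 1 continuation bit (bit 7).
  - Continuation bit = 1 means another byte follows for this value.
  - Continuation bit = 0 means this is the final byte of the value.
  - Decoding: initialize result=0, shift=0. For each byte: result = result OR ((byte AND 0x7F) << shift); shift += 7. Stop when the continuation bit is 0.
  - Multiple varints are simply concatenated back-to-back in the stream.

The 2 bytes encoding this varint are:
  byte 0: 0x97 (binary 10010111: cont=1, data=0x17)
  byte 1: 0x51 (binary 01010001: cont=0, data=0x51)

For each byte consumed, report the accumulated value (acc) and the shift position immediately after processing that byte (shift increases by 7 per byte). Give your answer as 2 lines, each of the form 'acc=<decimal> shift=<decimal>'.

Answer: acc=23 shift=7
acc=10391 shift=14

Derivation:
byte 0=0x97: payload=0x17=23, contrib = 23<<0 = 23; acc -> 23, shift -> 7
byte 1=0x51: payload=0x51=81, contrib = 81<<7 = 10368; acc -> 10391, shift -> 14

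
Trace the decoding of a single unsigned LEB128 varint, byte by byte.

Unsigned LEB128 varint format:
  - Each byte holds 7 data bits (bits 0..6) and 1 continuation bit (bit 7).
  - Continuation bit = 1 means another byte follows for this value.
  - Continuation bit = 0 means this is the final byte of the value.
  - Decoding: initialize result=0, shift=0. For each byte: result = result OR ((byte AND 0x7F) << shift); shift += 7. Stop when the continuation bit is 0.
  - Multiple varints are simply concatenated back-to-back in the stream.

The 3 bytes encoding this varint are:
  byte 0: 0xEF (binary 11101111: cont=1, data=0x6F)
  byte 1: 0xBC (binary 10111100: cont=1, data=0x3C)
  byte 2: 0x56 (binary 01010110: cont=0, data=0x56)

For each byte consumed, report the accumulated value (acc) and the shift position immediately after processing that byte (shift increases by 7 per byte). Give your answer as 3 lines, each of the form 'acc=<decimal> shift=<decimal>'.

Answer: acc=111 shift=7
acc=7791 shift=14
acc=1416815 shift=21

Derivation:
byte 0=0xEF: payload=0x6F=111, contrib = 111<<0 = 111; acc -> 111, shift -> 7
byte 1=0xBC: payload=0x3C=60, contrib = 60<<7 = 7680; acc -> 7791, shift -> 14
byte 2=0x56: payload=0x56=86, contrib = 86<<14 = 1409024; acc -> 1416815, shift -> 21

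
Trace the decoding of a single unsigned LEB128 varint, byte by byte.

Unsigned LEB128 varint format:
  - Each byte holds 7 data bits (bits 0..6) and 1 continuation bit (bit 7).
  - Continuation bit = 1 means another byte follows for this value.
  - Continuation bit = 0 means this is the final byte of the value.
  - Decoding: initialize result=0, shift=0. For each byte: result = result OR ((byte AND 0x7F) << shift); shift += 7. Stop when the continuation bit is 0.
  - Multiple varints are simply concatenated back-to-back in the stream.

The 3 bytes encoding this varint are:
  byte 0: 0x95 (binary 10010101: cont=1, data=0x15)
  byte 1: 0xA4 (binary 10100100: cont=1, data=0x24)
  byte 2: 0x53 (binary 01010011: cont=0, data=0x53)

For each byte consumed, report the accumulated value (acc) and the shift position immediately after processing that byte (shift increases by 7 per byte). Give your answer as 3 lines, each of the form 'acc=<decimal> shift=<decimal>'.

Answer: acc=21 shift=7
acc=4629 shift=14
acc=1364501 shift=21

Derivation:
byte 0=0x95: payload=0x15=21, contrib = 21<<0 = 21; acc -> 21, shift -> 7
byte 1=0xA4: payload=0x24=36, contrib = 36<<7 = 4608; acc -> 4629, shift -> 14
byte 2=0x53: payload=0x53=83, contrib = 83<<14 = 1359872; acc -> 1364501, shift -> 21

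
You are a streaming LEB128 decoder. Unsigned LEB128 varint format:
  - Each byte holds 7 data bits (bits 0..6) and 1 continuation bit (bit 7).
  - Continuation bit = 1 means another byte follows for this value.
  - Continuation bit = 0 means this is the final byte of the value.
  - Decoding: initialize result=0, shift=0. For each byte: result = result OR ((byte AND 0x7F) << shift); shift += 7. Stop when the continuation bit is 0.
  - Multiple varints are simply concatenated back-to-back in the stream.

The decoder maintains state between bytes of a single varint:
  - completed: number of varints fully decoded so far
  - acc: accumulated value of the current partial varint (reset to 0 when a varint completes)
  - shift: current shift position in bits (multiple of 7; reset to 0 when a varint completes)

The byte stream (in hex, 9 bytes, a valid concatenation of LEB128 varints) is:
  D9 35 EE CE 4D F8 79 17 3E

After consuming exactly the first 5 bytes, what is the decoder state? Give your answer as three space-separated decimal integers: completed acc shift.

byte[0]=0xD9 cont=1 payload=0x59: acc |= 89<<0 -> completed=0 acc=89 shift=7
byte[1]=0x35 cont=0 payload=0x35: varint #1 complete (value=6873); reset -> completed=1 acc=0 shift=0
byte[2]=0xEE cont=1 payload=0x6E: acc |= 110<<0 -> completed=1 acc=110 shift=7
byte[3]=0xCE cont=1 payload=0x4E: acc |= 78<<7 -> completed=1 acc=10094 shift=14
byte[4]=0x4D cont=0 payload=0x4D: varint #2 complete (value=1271662); reset -> completed=2 acc=0 shift=0

Answer: 2 0 0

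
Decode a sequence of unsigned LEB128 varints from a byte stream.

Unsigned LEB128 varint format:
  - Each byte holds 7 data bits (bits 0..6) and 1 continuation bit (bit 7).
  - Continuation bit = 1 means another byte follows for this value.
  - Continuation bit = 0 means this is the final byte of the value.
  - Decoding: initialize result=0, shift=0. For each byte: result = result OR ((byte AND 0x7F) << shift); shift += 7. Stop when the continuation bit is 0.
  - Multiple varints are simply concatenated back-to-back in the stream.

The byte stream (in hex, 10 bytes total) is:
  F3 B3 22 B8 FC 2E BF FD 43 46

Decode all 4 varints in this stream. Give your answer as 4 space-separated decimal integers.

  byte[0]=0xF3 cont=1 payload=0x73=115: acc |= 115<<0 -> acc=115 shift=7
  byte[1]=0xB3 cont=1 payload=0x33=51: acc |= 51<<7 -> acc=6643 shift=14
  byte[2]=0x22 cont=0 payload=0x22=34: acc |= 34<<14 -> acc=563699 shift=21 [end]
Varint 1: bytes[0:3] = F3 B3 22 -> value 563699 (3 byte(s))
  byte[3]=0xB8 cont=1 payload=0x38=56: acc |= 56<<0 -> acc=56 shift=7
  byte[4]=0xFC cont=1 payload=0x7C=124: acc |= 124<<7 -> acc=15928 shift=14
  byte[5]=0x2E cont=0 payload=0x2E=46: acc |= 46<<14 -> acc=769592 shift=21 [end]
Varint 2: bytes[3:6] = B8 FC 2E -> value 769592 (3 byte(s))
  byte[6]=0xBF cont=1 payload=0x3F=63: acc |= 63<<0 -> acc=63 shift=7
  byte[7]=0xFD cont=1 payload=0x7D=125: acc |= 125<<7 -> acc=16063 shift=14
  byte[8]=0x43 cont=0 payload=0x43=67: acc |= 67<<14 -> acc=1113791 shift=21 [end]
Varint 3: bytes[6:9] = BF FD 43 -> value 1113791 (3 byte(s))
  byte[9]=0x46 cont=0 payload=0x46=70: acc |= 70<<0 -> acc=70 shift=7 [end]
Varint 4: bytes[9:10] = 46 -> value 70 (1 byte(s))

Answer: 563699 769592 1113791 70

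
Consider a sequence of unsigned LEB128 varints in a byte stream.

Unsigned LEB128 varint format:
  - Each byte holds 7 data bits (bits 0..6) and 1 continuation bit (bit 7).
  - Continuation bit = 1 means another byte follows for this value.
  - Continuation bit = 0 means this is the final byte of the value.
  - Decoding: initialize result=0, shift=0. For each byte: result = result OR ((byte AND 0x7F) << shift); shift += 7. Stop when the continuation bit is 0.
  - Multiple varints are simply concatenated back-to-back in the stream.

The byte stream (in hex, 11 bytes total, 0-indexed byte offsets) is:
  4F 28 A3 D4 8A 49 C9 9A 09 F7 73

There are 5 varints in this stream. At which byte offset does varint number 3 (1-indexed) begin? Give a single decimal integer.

  byte[0]=0x4F cont=0 payload=0x4F=79: acc |= 79<<0 -> acc=79 shift=7 [end]
Varint 1: bytes[0:1] = 4F -> value 79 (1 byte(s))
  byte[1]=0x28 cont=0 payload=0x28=40: acc |= 40<<0 -> acc=40 shift=7 [end]
Varint 2: bytes[1:2] = 28 -> value 40 (1 byte(s))
  byte[2]=0xA3 cont=1 payload=0x23=35: acc |= 35<<0 -> acc=35 shift=7
  byte[3]=0xD4 cont=1 payload=0x54=84: acc |= 84<<7 -> acc=10787 shift=14
  byte[4]=0x8A cont=1 payload=0x0A=10: acc |= 10<<14 -> acc=174627 shift=21
  byte[5]=0x49 cont=0 payload=0x49=73: acc |= 73<<21 -> acc=153266723 shift=28 [end]
Varint 3: bytes[2:6] = A3 D4 8A 49 -> value 153266723 (4 byte(s))
  byte[6]=0xC9 cont=1 payload=0x49=73: acc |= 73<<0 -> acc=73 shift=7
  byte[7]=0x9A cont=1 payload=0x1A=26: acc |= 26<<7 -> acc=3401 shift=14
  byte[8]=0x09 cont=0 payload=0x09=9: acc |= 9<<14 -> acc=150857 shift=21 [end]
Varint 4: bytes[6:9] = C9 9A 09 -> value 150857 (3 byte(s))
  byte[9]=0xF7 cont=1 payload=0x77=119: acc |= 119<<0 -> acc=119 shift=7
  byte[10]=0x73 cont=0 payload=0x73=115: acc |= 115<<7 -> acc=14839 shift=14 [end]
Varint 5: bytes[9:11] = F7 73 -> value 14839 (2 byte(s))

Answer: 2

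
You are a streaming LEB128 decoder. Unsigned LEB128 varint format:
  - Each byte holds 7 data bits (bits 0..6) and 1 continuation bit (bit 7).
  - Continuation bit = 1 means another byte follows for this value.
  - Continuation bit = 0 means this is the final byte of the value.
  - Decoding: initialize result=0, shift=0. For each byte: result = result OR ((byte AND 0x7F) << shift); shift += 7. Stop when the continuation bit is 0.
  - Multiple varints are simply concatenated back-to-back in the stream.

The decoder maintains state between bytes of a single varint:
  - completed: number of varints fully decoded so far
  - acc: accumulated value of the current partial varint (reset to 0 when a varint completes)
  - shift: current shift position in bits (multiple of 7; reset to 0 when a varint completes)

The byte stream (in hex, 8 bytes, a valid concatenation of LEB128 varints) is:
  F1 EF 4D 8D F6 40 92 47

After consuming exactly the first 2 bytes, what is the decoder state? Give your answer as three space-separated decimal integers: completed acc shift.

Answer: 0 14321 14

Derivation:
byte[0]=0xF1 cont=1 payload=0x71: acc |= 113<<0 -> completed=0 acc=113 shift=7
byte[1]=0xEF cont=1 payload=0x6F: acc |= 111<<7 -> completed=0 acc=14321 shift=14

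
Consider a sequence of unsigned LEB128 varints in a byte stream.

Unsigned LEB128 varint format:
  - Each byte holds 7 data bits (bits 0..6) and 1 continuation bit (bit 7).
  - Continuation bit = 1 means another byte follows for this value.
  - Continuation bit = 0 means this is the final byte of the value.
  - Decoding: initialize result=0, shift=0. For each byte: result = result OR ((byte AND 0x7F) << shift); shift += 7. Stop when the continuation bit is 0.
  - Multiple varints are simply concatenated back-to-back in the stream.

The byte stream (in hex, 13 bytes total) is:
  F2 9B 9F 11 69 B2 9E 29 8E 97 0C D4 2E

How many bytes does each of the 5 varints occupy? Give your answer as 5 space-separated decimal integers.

  byte[0]=0xF2 cont=1 payload=0x72=114: acc |= 114<<0 -> acc=114 shift=7
  byte[1]=0x9B cont=1 payload=0x1B=27: acc |= 27<<7 -> acc=3570 shift=14
  byte[2]=0x9F cont=1 payload=0x1F=31: acc |= 31<<14 -> acc=511474 shift=21
  byte[3]=0x11 cont=0 payload=0x11=17: acc |= 17<<21 -> acc=36163058 shift=28 [end]
Varint 1: bytes[0:4] = F2 9B 9F 11 -> value 36163058 (4 byte(s))
  byte[4]=0x69 cont=0 payload=0x69=105: acc |= 105<<0 -> acc=105 shift=7 [end]
Varint 2: bytes[4:5] = 69 -> value 105 (1 byte(s))
  byte[5]=0xB2 cont=1 payload=0x32=50: acc |= 50<<0 -> acc=50 shift=7
  byte[6]=0x9E cont=1 payload=0x1E=30: acc |= 30<<7 -> acc=3890 shift=14
  byte[7]=0x29 cont=0 payload=0x29=41: acc |= 41<<14 -> acc=675634 shift=21 [end]
Varint 3: bytes[5:8] = B2 9E 29 -> value 675634 (3 byte(s))
  byte[8]=0x8E cont=1 payload=0x0E=14: acc |= 14<<0 -> acc=14 shift=7
  byte[9]=0x97 cont=1 payload=0x17=23: acc |= 23<<7 -> acc=2958 shift=14
  byte[10]=0x0C cont=0 payload=0x0C=12: acc |= 12<<14 -> acc=199566 shift=21 [end]
Varint 4: bytes[8:11] = 8E 97 0C -> value 199566 (3 byte(s))
  byte[11]=0xD4 cont=1 payload=0x54=84: acc |= 84<<0 -> acc=84 shift=7
  byte[12]=0x2E cont=0 payload=0x2E=46: acc |= 46<<7 -> acc=5972 shift=14 [end]
Varint 5: bytes[11:13] = D4 2E -> value 5972 (2 byte(s))

Answer: 4 1 3 3 2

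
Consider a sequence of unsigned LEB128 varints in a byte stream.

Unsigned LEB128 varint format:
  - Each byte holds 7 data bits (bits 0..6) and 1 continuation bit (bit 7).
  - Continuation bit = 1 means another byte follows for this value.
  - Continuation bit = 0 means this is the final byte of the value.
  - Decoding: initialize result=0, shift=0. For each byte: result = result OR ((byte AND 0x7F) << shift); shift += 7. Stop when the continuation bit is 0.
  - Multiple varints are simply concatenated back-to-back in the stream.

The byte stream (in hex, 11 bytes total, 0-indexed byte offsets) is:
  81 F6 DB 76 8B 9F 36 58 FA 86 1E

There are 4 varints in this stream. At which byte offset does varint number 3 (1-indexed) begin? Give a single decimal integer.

  byte[0]=0x81 cont=1 payload=0x01=1: acc |= 1<<0 -> acc=1 shift=7
  byte[1]=0xF6 cont=1 payload=0x76=118: acc |= 118<<7 -> acc=15105 shift=14
  byte[2]=0xDB cont=1 payload=0x5B=91: acc |= 91<<14 -> acc=1506049 shift=21
  byte[3]=0x76 cont=0 payload=0x76=118: acc |= 118<<21 -> acc=248969985 shift=28 [end]
Varint 1: bytes[0:4] = 81 F6 DB 76 -> value 248969985 (4 byte(s))
  byte[4]=0x8B cont=1 payload=0x0B=11: acc |= 11<<0 -> acc=11 shift=7
  byte[5]=0x9F cont=1 payload=0x1F=31: acc |= 31<<7 -> acc=3979 shift=14
  byte[6]=0x36 cont=0 payload=0x36=54: acc |= 54<<14 -> acc=888715 shift=21 [end]
Varint 2: bytes[4:7] = 8B 9F 36 -> value 888715 (3 byte(s))
  byte[7]=0x58 cont=0 payload=0x58=88: acc |= 88<<0 -> acc=88 shift=7 [end]
Varint 3: bytes[7:8] = 58 -> value 88 (1 byte(s))
  byte[8]=0xFA cont=1 payload=0x7A=122: acc |= 122<<0 -> acc=122 shift=7
  byte[9]=0x86 cont=1 payload=0x06=6: acc |= 6<<7 -> acc=890 shift=14
  byte[10]=0x1E cont=0 payload=0x1E=30: acc |= 30<<14 -> acc=492410 shift=21 [end]
Varint 4: bytes[8:11] = FA 86 1E -> value 492410 (3 byte(s))

Answer: 7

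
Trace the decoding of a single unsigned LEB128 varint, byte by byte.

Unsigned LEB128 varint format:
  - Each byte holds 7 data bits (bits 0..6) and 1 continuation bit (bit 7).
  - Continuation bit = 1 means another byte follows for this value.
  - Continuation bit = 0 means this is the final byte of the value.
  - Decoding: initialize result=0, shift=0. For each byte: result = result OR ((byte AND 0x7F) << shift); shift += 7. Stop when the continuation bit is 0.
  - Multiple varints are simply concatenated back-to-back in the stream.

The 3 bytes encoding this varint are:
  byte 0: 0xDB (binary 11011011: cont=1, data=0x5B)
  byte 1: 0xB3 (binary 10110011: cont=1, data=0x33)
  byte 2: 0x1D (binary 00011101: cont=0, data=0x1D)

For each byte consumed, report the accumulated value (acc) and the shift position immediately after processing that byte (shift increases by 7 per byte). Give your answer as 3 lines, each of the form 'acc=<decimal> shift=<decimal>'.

Answer: acc=91 shift=7
acc=6619 shift=14
acc=481755 shift=21

Derivation:
byte 0=0xDB: payload=0x5B=91, contrib = 91<<0 = 91; acc -> 91, shift -> 7
byte 1=0xB3: payload=0x33=51, contrib = 51<<7 = 6528; acc -> 6619, shift -> 14
byte 2=0x1D: payload=0x1D=29, contrib = 29<<14 = 475136; acc -> 481755, shift -> 21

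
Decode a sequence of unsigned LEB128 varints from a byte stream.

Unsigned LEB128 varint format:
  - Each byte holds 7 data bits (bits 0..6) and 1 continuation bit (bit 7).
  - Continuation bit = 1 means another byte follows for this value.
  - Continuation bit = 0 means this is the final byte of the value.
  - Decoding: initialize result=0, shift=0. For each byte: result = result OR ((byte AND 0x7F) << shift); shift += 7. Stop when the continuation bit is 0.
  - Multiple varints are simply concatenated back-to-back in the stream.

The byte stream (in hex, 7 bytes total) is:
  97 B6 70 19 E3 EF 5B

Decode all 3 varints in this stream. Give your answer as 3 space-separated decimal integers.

  byte[0]=0x97 cont=1 payload=0x17=23: acc |= 23<<0 -> acc=23 shift=7
  byte[1]=0xB6 cont=1 payload=0x36=54: acc |= 54<<7 -> acc=6935 shift=14
  byte[2]=0x70 cont=0 payload=0x70=112: acc |= 112<<14 -> acc=1841943 shift=21 [end]
Varint 1: bytes[0:3] = 97 B6 70 -> value 1841943 (3 byte(s))
  byte[3]=0x19 cont=0 payload=0x19=25: acc |= 25<<0 -> acc=25 shift=7 [end]
Varint 2: bytes[3:4] = 19 -> value 25 (1 byte(s))
  byte[4]=0xE3 cont=1 payload=0x63=99: acc |= 99<<0 -> acc=99 shift=7
  byte[5]=0xEF cont=1 payload=0x6F=111: acc |= 111<<7 -> acc=14307 shift=14
  byte[6]=0x5B cont=0 payload=0x5B=91: acc |= 91<<14 -> acc=1505251 shift=21 [end]
Varint 3: bytes[4:7] = E3 EF 5B -> value 1505251 (3 byte(s))

Answer: 1841943 25 1505251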